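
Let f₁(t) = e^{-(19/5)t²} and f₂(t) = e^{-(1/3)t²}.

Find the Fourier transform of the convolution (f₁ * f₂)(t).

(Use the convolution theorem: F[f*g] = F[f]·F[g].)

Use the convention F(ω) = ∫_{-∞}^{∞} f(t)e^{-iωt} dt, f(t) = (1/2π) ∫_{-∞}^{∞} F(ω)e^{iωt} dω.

F[f₁*f₂](ω) = \frac{\sqrt{285} \pi e^{- \frac{31 \omega^{2}}{38}}}{19}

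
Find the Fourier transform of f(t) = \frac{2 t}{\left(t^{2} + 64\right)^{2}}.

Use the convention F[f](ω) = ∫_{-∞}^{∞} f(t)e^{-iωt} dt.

F(ω) = - \frac{i \pi \omega e^{- 8 \left|{\omega}\right|}}{8}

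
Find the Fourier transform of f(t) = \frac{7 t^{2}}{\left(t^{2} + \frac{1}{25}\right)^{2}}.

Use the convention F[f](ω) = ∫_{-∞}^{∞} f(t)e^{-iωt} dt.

F(ω) = \frac{7 \pi \left(5 - \left|{\omega}\right|\right) e^{- \frac{\left|{\omega}\right|}{5}}}{2}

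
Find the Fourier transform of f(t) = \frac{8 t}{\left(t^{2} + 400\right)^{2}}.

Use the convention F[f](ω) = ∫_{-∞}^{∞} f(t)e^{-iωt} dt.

F(ω) = - \frac{i \pi \omega e^{- 20 \left|{\omega}\right|}}{5}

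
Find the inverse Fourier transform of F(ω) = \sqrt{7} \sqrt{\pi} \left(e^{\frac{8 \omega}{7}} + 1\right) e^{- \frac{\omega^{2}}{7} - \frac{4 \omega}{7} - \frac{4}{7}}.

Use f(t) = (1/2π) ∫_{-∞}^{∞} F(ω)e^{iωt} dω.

f(t) = 7 e^{- \frac{7 t^{2}}{4}} \cos{\left(2 t \right)}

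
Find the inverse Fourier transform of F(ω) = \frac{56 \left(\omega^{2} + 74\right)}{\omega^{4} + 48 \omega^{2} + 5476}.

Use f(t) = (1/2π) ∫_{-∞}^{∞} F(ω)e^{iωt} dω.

f(t) = 4 e^{- 7 \left|{t}\right|} \cos{\left(5 \left|{t}\right| \right)}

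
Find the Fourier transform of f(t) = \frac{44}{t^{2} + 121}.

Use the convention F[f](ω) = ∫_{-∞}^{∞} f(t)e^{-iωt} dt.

F(ω) = 4 \pi e^{- 11 \left|{\omega}\right|}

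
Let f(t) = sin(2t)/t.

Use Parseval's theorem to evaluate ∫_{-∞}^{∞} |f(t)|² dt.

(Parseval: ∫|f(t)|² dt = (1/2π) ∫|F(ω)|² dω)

∫|f(t)|² dt = 2 \pi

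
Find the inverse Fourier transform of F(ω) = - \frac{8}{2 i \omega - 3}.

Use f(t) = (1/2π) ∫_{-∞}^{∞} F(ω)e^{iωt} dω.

f(t) = 4 e^{\frac{3 t}{2}} u\left(- t\right)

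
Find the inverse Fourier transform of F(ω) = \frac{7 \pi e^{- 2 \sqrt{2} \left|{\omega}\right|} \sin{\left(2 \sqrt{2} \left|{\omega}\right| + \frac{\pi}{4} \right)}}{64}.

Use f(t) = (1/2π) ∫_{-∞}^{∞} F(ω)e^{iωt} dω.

f(t) = \frac{7}{t^{4} + 256}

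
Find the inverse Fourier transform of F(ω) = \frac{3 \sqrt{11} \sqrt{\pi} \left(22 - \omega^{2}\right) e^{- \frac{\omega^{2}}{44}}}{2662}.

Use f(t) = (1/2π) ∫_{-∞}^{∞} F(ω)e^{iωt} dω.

f(t) = 6 t^{2} e^{- 11 t^{2}}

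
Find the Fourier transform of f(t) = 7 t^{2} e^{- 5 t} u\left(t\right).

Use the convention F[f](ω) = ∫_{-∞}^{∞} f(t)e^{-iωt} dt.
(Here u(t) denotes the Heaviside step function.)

F(ω) = \frac{14}{\left(i \omega + 5\right)^{3}}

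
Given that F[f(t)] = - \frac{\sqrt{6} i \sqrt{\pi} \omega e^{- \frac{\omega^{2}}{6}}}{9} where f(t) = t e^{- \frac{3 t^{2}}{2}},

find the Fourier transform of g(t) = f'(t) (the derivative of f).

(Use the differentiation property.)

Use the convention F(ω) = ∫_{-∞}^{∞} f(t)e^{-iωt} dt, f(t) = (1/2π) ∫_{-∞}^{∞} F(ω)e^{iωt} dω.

F[g](ω) = \frac{\sqrt{6} \sqrt{\pi} \omega^{2} e^{- \frac{\omega^{2}}{6}}}{9}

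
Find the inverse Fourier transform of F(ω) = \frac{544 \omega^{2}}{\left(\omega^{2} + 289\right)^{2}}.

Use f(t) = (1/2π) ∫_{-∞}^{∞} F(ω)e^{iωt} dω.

f(t) = 8 \left(1 - 17 \left|{t}\right|\right) e^{- 17 \left|{t}\right|}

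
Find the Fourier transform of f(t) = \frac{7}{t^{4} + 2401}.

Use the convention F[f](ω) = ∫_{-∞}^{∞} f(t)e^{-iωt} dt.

F(ω) = \frac{\pi e^{- \frac{7 \sqrt{2} \left|{\omega}\right|}{2}} \sin{\left(\frac{7 \sqrt{2} \left|{\omega}\right|}{2} + \frac{\pi}{4} \right)}}{49}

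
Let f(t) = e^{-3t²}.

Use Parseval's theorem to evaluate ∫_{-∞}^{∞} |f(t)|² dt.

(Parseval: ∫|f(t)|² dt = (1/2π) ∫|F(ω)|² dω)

∫|f(t)|² dt = \frac{\sqrt{6} \sqrt{\pi}}{6}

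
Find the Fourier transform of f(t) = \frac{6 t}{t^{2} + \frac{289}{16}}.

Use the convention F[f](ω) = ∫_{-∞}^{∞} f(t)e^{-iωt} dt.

F(ω) = - 6 i \pi e^{- \frac{17 \left|{\omega}\right|}{4}} \operatorname{sign}{\left(\omega \right)}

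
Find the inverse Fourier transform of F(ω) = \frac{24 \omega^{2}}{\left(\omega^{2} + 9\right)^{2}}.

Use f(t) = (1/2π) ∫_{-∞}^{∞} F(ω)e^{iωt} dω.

f(t) = 2 \left(1 - 3 \left|{t}\right|\right) e^{- 3 \left|{t}\right|}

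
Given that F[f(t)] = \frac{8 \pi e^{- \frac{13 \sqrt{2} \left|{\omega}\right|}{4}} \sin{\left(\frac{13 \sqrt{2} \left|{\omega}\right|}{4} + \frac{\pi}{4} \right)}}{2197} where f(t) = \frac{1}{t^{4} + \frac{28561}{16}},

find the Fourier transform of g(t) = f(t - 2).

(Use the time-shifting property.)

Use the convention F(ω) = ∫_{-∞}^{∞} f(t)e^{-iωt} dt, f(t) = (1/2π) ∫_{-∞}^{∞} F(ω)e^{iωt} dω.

F[g](ω) = \frac{8 \pi e^{- 2 i \omega - \frac{13 \sqrt{2} \left|{\omega}\right|}{4}} \sin{\left(\frac{13 \sqrt{2} \left|{\omega}\right|}{4} + \frac{\pi}{4} \right)}}{2197}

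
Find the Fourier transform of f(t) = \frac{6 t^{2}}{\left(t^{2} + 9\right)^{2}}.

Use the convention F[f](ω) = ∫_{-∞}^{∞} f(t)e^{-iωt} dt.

F(ω) = \pi \left(1 - 3 \left|{\omega}\right|\right) e^{- 3 \left|{\omega}\right|}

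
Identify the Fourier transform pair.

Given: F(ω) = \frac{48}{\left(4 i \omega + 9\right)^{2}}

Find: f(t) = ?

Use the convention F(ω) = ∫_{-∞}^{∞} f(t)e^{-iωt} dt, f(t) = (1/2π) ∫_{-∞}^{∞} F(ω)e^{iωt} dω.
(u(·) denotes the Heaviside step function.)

f(t) = 3 t e^{- \frac{9 t}{4}} u\left(t\right)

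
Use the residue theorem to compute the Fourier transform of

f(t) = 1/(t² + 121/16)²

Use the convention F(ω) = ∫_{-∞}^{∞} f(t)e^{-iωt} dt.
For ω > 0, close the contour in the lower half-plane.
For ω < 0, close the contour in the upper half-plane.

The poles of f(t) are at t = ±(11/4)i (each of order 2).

Let g(z) = f(z)e^{-iωz}; for large |z| the factor e^{-iωz} decays in the lower half-plane when ω > 0 and in the upper half-plane when ω < 0.

Case ω > 0 (lower half-plane, clockwise contour ⇒ F(ω) = -2πi·ΣRes):
  Res_{z = - \frac{11 i}{4}} g(z) = \frac{4 i \left(11 \omega + 4\right) e^{- \frac{11 \omega}{4}}}{1331} (pole of order 2)
  F(ω) = -2πi·ΣRes = \frac{8 \pi \left(11 \omega + 4\right) e^{- \frac{11 \omega}{4}}}{1331}

Case ω < 0 (upper half-plane, counterclockwise contour ⇒ F(ω) = +2πi·ΣRes):
  Res_{z = \frac{11 i}{4}} g(z) = \frac{4 i \left(11 \omega - 4\right) e^{\frac{11 \omega}{4}}}{1331} (pole of order 2)
  F(ω) = 2πi·ΣRes = \frac{8 \pi \left(4 - 11 \omega\right) e^{\frac{11 \omega}{4}}}{1331}

Both cases combine into a single formula in |ω|:

F(ω) = \frac{8 \pi \left(11 \left|{\omega}\right| + 4\right) e^{- \frac{11 \left|{\omega}\right|}{4}}}{1331}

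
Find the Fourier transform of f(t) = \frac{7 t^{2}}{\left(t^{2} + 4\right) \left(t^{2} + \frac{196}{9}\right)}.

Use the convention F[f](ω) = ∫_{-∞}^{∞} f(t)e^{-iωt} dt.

F(ω) = - \frac{63 \pi e^{- 2 \left|{\omega}\right|}}{80} + \frac{147 \pi e^{- \frac{14 \left|{\omega}\right|}{3}}}{80}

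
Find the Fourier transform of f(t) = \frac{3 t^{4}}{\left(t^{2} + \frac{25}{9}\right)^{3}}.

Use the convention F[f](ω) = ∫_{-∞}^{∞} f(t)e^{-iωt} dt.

F(ω) = \frac{\pi \left(25 \omega^{2} - 75 \left|{\omega}\right| + 27\right) e^{- \frac{5 \left|{\omega}\right|}{3}}}{40}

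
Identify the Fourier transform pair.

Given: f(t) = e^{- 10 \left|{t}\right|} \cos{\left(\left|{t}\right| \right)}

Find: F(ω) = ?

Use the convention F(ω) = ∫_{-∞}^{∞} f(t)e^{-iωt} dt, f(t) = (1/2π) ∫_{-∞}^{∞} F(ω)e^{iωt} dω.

F(ω) = \frac{20 \left(\omega^{2} + 101\right)}{\omega^{4} + 198 \omega^{2} + 10201}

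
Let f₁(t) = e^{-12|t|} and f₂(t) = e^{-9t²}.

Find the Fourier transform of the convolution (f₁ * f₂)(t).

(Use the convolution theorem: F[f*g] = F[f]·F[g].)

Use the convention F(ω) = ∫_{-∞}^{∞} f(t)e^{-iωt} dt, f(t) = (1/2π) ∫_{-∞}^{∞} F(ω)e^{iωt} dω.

F[f₁*f₂](ω) = \frac{8 \sqrt{\pi} e^{- \frac{\omega^{2}}{36}}}{\omega^{2} + 144}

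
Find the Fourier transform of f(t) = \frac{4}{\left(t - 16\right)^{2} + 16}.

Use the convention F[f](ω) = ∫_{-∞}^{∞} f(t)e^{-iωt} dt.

F(ω) = \pi e^{- 16 i \omega - 4 \left|{\omega}\right|}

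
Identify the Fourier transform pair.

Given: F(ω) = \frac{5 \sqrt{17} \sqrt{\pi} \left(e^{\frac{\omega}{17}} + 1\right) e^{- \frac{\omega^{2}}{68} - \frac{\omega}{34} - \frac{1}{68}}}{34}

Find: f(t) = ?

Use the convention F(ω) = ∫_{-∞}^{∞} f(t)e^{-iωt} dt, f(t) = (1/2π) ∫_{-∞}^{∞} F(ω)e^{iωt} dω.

f(t) = 5 e^{- 17 t^{2}} \cos{\left(t \right)}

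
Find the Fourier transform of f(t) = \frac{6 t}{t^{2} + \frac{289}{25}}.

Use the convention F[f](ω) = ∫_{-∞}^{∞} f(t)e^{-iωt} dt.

F(ω) = - 6 i \pi e^{- \frac{17 \left|{\omega}\right|}{5}} \operatorname{sign}{\left(\omega \right)}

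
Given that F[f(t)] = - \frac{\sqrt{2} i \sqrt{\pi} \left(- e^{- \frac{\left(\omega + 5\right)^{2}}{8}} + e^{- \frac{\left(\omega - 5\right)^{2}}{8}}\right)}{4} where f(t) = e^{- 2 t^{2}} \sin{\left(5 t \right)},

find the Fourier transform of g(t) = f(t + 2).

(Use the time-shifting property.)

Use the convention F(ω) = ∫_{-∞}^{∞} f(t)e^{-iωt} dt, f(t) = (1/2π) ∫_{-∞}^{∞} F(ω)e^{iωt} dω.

F[g](ω) = \frac{\sqrt{2} i \sqrt{\pi} \left(1 - e^{\frac{5 \omega}{2}}\right) e^{- \frac{\omega^{2}}{8} - \frac{5 \omega}{4} + 2 i \omega - \frac{25}{8}}}{4}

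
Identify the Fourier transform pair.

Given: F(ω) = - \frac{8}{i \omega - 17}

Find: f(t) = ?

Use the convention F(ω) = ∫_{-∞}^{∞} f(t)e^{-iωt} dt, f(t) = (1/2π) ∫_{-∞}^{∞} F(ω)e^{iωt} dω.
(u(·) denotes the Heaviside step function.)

f(t) = 8 e^{17 t} u\left(- t\right)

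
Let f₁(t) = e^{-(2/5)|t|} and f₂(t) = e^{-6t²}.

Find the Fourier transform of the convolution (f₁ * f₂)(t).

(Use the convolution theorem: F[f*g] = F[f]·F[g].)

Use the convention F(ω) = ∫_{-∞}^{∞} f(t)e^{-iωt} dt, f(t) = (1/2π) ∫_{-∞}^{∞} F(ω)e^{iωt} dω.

F[f₁*f₂](ω) = \frac{10 \sqrt{6} \sqrt{\pi} e^{- \frac{\omega^{2}}{24}}}{3 \left(25 \omega^{2} + 4\right)}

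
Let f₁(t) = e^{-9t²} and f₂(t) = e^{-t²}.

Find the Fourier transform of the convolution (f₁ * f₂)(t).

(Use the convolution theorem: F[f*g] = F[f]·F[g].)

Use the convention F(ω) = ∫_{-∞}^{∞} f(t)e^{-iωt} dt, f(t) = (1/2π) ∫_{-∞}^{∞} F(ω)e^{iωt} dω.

F[f₁*f₂](ω) = \frac{\pi e^{- \frac{5 \omega^{2}}{18}}}{3}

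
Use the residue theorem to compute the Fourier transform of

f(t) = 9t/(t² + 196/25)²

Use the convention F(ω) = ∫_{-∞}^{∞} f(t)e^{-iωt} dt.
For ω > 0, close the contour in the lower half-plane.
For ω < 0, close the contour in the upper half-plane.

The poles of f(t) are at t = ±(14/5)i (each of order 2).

Let g(z) = f(z)e^{-iωz}; for large |z| the factor e^{-iωz} decays in the lower half-plane when ω > 0 and in the upper half-plane when ω < 0.

Case ω > 0 (lower half-plane, clockwise contour ⇒ F(ω) = -2πi·ΣRes):
  Res_{z = - \frac{14 i}{5}} g(z) = \frac{45 \omega e^{- \frac{14 \omega}{5}}}{56} (pole of order 2)
  F(ω) = -2πi·ΣRes = - \frac{45 i \pi \omega e^{- \frac{14 \omega}{5}}}{28}

Case ω < 0 (upper half-plane, counterclockwise contour ⇒ F(ω) = +2πi·ΣRes):
  Res_{z = \frac{14 i}{5}} g(z) = - \frac{45 \omega e^{\frac{14 \omega}{5}}}{56} (pole of order 2)
  F(ω) = 2πi·ΣRes = - \frac{45 i \pi \omega e^{\frac{14 \omega}{5}}}{28}

Both cases combine into a single formula in |ω|:

F(ω) = - \frac{45 i \pi \omega e^{- \frac{14 \left|{\omega}\right|}{5}}}{28}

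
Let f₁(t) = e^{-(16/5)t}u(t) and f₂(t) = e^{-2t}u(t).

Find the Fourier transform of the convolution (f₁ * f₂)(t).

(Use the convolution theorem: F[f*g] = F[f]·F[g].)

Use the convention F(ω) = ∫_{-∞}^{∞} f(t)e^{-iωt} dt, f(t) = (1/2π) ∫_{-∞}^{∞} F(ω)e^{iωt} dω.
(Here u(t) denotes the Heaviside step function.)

F[f₁*f₂](ω) = \frac{5}{\left(i \omega + 2\right) \left(5 i \omega + 16\right)}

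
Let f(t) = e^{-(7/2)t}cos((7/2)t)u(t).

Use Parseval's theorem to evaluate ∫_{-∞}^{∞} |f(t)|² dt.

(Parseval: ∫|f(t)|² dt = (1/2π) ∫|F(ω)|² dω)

∫|f(t)|² dt = \frac{3}{28}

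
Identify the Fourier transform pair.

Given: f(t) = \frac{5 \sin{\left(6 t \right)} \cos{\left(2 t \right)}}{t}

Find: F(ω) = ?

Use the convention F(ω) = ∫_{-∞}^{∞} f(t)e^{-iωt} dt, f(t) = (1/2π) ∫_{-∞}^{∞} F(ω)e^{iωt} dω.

F(ω) = \begin{cases} 5 \pi & \text{for}\: \omega > -4 \wedge \omega < 4 \\\frac{5 \pi}{2} & \text{for}\: \omega > -8 \wedge \omega < 8 \\0 & \text{otherwise} \end{cases}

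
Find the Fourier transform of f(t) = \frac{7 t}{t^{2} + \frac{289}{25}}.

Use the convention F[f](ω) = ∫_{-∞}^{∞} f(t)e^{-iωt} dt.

F(ω) = - 7 i \pi e^{- \frac{17 \left|{\omega}\right|}{5}} \operatorname{sign}{\left(\omega \right)}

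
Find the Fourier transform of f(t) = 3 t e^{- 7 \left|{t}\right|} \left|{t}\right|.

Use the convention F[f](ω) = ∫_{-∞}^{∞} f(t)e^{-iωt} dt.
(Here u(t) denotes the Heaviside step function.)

F(ω) = \frac{12 i \omega \left(\omega^{2} - 147\right)}{\left(\omega^{2} + 49\right)^{3}}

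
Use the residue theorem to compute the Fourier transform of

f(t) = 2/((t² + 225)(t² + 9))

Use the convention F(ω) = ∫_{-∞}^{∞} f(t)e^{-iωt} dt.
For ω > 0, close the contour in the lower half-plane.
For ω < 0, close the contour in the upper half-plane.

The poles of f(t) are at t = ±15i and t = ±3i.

Let g(z) = f(z)e^{-iωz}; for large |z| the factor e^{-iωz} decays in the lower half-plane when ω > 0 and in the upper half-plane when ω < 0.

Case ω > 0 (lower half-plane, clockwise contour ⇒ F(ω) = -2πi·ΣRes):
  Res_{z = - 15 i} g(z) = - \frac{i e^{- 15 \omega}}{3240}
  Res_{z = - 3 i} g(z) = \frac{i e^{- 3 \omega}}{648}
  F(ω) = -2πi·ΣRes = \frac{\pi \left(5 e^{12 \omega} - 1\right) e^{- 15 \omega}}{1620}

Case ω < 0 (upper half-plane, counterclockwise contour ⇒ F(ω) = +2πi·ΣRes):
  Res_{z = 15 i} g(z) = \frac{i e^{15 \omega}}{3240}
  Res_{z = 3 i} g(z) = - \frac{i e^{3 \omega}}{648}
  F(ω) = 2πi·ΣRes = \frac{\pi \left(5 - e^{12 \omega}\right) e^{3 \omega}}{1620}

Both cases combine into a single formula in |ω|:

F(ω) = \frac{\pi \left(5 e^{12 \left|{\omega}\right|} - 1\right) e^{- 15 \left|{\omega}\right|}}{1620}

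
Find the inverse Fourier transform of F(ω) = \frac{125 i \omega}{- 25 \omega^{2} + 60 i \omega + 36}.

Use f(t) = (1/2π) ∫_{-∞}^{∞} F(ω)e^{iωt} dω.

f(t) = 5 \left(1 - \frac{6 t}{5}\right) e^{- \frac{6 t}{5}} u\left(t\right)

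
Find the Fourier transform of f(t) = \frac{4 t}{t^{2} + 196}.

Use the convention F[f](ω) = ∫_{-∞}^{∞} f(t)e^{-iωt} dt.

F(ω) = - 4 i \pi e^{- 14 \left|{\omega}\right|} \operatorname{sign}{\left(\omega \right)}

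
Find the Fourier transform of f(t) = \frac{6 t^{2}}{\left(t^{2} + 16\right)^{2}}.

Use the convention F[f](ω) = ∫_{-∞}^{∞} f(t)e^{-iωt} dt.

F(ω) = \frac{3 \pi \left(1 - 4 \left|{\omega}\right|\right) e^{- 4 \left|{\omega}\right|}}{4}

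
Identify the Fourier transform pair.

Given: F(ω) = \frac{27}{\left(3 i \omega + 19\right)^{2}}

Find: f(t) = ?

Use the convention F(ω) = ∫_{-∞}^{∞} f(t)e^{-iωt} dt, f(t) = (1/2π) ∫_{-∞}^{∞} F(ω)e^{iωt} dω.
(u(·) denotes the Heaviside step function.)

f(t) = 3 t e^{- \frac{19 t}{3}} u\left(t\right)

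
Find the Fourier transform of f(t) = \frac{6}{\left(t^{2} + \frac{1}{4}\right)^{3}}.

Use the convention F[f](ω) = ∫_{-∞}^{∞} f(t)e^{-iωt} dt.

F(ω) = 6 \pi \left(\omega^{2} + 6 \left|{\omega}\right| + 12\right) e^{- \frac{\left|{\omega}\right|}{2}}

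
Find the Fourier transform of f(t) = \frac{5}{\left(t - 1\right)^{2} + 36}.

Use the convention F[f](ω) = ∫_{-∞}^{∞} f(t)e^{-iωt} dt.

F(ω) = \frac{5 \pi e^{- i \omega - 6 \left|{\omega}\right|}}{6}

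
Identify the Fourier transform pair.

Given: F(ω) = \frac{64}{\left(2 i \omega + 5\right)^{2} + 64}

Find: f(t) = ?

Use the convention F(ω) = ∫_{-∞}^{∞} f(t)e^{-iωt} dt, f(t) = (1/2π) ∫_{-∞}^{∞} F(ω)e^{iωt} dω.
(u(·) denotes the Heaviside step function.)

f(t) = 4 e^{- \frac{5 t}{2}} \sin{\left(4 t \right)} u\left(t\right)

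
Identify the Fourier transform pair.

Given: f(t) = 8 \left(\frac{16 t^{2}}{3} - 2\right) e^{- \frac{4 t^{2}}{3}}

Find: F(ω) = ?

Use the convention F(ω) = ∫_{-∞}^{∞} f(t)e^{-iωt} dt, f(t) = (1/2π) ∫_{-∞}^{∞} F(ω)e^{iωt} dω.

F(ω) = - 3 \sqrt{3} \sqrt{\pi} \omega^{2} e^{- \frac{3 \omega^{2}}{16}}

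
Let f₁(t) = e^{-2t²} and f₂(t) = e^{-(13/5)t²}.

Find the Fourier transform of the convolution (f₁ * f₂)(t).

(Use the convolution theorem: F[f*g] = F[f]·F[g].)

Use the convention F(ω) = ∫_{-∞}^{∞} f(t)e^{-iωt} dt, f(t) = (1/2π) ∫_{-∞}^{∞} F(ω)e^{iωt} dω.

F[f₁*f₂](ω) = \frac{\sqrt{130} \pi e^{- \frac{23 \omega^{2}}{104}}}{26}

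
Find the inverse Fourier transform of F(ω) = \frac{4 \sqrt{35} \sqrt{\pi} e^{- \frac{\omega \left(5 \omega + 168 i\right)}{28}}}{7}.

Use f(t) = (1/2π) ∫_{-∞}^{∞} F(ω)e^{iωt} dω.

f(t) = 4 e^{- \frac{7 \left(t - 6\right)^{2}}{5}}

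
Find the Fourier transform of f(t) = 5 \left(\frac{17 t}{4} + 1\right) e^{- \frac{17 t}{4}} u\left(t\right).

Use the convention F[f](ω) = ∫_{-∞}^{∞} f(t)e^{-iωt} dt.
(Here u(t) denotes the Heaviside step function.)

F(ω) = \frac{40 \left(- 2 i \omega - 17\right)}{16 \omega^{2} - 136 i \omega - 289}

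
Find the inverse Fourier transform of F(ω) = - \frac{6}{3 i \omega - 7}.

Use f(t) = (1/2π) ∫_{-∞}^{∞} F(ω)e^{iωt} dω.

f(t) = 2 e^{\frac{7 t}{3}} u\left(- t\right)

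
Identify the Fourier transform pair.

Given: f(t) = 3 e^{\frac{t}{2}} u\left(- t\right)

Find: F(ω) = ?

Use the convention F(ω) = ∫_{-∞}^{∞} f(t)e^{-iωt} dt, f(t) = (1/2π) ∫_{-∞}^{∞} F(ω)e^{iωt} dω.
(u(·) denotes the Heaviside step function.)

F(ω) = \frac{6 i}{2 \omega + i}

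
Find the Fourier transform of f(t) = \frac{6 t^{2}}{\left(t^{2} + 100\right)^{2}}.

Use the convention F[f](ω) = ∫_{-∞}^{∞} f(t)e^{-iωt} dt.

F(ω) = \frac{3 \pi \left(1 - 10 \left|{\omega}\right|\right) e^{- 10 \left|{\omega}\right|}}{10}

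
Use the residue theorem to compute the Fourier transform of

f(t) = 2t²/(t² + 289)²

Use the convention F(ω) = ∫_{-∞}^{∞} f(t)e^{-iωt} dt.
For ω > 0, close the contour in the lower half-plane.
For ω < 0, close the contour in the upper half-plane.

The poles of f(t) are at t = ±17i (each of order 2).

Let g(z) = f(z)e^{-iωz}; for large |z| the factor e^{-iωz} decays in the lower half-plane when ω > 0 and in the upper half-plane when ω < 0.

Case ω > 0 (lower half-plane, clockwise contour ⇒ F(ω) = -2πi·ΣRes):
  Res_{z = - 17 i} g(z) = \frac{i \left(1 - 17 \omega\right) e^{- 17 \omega}}{34} (pole of order 2)
  F(ω) = -2πi·ΣRes = \frac{\pi \left(1 - 17 \omega\right) e^{- 17 \omega}}{17}

Case ω < 0 (upper half-plane, counterclockwise contour ⇒ F(ω) = +2πi·ΣRes):
  Res_{z = 17 i} g(z) = \frac{i \left(- 17 \omega - 1\right) e^{17 \omega}}{34} (pole of order 2)
  F(ω) = 2πi·ΣRes = \frac{\pi \left(17 \omega + 1\right) e^{17 \omega}}{17}

Both cases combine into a single formula in |ω|:

F(ω) = \frac{\pi \left(1 - 17 \left|{\omega}\right|\right) e^{- 17 \left|{\omega}\right|}}{17}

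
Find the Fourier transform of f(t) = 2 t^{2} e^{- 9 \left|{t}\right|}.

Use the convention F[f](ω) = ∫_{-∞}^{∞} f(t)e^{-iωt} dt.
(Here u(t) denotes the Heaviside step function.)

F(ω) = \frac{216 \left(27 - \omega^{2}\right)}{\left(\omega^{2} + 81\right)^{3}}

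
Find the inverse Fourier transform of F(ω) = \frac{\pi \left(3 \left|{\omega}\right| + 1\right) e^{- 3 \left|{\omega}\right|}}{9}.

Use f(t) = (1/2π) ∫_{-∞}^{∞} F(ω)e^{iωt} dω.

f(t) = \frac{6}{\left(t^{2} + 9\right)^{2}}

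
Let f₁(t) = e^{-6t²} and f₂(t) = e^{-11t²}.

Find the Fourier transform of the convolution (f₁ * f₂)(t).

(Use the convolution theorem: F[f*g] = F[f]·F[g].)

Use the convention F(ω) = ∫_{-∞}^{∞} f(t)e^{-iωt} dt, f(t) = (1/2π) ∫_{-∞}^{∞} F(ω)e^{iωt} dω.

F[f₁*f₂](ω) = \frac{\sqrt{66} \pi e^{- \frac{17 \omega^{2}}{264}}}{66}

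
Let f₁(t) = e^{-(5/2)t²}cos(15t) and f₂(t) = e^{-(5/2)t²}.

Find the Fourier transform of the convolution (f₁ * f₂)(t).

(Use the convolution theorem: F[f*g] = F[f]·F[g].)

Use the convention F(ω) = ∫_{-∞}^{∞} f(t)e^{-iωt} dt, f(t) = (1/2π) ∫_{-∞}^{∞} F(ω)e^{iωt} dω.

F[f₁*f₂](ω) = \frac{\pi \left(e^{6 \omega} + 1\right) e^{- \frac{\omega^{2}}{5} - 3 \omega - \frac{45}{2}}}{5}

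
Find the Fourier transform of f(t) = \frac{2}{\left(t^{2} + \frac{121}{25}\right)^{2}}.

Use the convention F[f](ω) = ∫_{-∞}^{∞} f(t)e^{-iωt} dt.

F(ω) = \frac{25 \pi \left(11 \left|{\omega}\right| + 5\right) e^{- \frac{11 \left|{\omega}\right|}{5}}}{1331}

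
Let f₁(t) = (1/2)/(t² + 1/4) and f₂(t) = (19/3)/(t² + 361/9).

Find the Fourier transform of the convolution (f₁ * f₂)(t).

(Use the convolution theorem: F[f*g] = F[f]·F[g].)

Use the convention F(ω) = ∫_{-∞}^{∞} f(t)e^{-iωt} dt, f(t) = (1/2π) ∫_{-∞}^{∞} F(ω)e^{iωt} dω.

F[f₁*f₂](ω) = \pi^{2} e^{- \frac{41 \left|{\omega}\right|}{6}}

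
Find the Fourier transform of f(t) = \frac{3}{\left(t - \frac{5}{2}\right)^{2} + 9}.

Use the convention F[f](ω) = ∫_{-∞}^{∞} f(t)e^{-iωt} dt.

F(ω) = \pi e^{- \frac{5 i \omega}{2} - 3 \left|{\omega}\right|}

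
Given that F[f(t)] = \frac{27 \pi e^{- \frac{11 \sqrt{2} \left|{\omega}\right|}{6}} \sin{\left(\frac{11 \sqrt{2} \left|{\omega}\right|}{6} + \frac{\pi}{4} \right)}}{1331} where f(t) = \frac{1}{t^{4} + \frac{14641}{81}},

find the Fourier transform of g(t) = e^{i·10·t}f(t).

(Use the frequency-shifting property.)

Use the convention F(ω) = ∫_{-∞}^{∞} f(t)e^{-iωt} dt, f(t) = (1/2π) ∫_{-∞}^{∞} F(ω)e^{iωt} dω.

F[g](ω) = \frac{27 \pi e^{- \frac{11 \sqrt{2} \left|{\omega - 10}\right|}{6}} \sin{\left(\frac{11 \sqrt{2} \left|{\omega - 10}\right|}{6} + \frac{\pi}{4} \right)}}{1331}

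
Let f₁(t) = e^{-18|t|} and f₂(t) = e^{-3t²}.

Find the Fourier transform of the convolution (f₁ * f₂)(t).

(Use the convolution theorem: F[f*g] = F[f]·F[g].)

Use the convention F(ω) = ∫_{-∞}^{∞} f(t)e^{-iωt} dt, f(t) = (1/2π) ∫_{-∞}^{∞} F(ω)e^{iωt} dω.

F[f₁*f₂](ω) = \frac{12 \sqrt{3} \sqrt{\pi} e^{- \frac{\omega^{2}}{12}}}{\omega^{2} + 324}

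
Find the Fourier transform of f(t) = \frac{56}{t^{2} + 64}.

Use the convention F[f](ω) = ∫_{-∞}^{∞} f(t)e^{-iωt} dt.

F(ω) = 7 \pi e^{- 8 \left|{\omega}\right|}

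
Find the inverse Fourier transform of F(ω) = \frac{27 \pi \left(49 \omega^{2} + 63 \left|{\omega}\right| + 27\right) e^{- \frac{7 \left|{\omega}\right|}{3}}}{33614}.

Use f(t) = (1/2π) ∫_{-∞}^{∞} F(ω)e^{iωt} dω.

f(t) = \frac{4}{\left(t^{2} + \frac{49}{9}\right)^{3}}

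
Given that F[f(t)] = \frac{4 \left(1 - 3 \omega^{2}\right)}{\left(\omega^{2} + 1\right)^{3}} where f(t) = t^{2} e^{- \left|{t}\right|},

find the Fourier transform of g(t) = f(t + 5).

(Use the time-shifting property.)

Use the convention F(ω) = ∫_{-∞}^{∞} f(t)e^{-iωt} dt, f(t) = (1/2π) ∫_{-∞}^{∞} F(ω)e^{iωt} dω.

F[g](ω) = \frac{\left(4 - 12 \omega^{2}\right) e^{5 i \omega}}{\left(\omega^{2} + 1\right)^{3}}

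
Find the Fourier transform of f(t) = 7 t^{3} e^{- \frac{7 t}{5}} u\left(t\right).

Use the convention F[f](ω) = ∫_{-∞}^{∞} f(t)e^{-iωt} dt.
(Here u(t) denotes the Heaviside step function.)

F(ω) = \frac{26250}{\left(5 i \omega + 7\right)^{4}}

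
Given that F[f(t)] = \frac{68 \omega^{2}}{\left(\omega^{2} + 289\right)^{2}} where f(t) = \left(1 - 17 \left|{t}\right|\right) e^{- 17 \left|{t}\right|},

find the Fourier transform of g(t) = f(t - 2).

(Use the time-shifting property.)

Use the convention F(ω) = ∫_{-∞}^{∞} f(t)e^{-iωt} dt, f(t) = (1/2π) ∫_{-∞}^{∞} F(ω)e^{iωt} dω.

F[g](ω) = \frac{68 \omega^{2} e^{- 2 i \omega}}{\left(\omega^{2} + 289\right)^{2}}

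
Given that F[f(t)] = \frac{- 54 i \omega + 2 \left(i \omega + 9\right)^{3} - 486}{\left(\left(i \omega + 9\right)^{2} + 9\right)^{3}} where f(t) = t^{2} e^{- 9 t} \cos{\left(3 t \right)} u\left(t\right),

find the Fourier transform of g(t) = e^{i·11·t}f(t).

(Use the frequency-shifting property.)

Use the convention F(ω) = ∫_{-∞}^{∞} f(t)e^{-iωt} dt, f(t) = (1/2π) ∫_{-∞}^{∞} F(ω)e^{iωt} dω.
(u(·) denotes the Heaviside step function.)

F[g](ω) = \frac{2 \left(27 i \left(11 - \omega\right) + \left(i \left(\omega - 11\right) + 9\right)^{3} - 243\right)}{\left(\left(i \left(\omega - 11\right) + 9\right)^{2} + 9\right)^{3}}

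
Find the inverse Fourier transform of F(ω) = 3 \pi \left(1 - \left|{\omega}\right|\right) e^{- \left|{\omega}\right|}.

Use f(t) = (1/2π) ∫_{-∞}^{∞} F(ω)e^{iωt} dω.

f(t) = \frac{6 t^{2}}{\left(t^{2} + 1\right)^{2}}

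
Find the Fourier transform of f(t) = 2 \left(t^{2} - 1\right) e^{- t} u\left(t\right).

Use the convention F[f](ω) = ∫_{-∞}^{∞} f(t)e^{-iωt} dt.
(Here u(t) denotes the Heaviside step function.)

F(ω) = \frac{2 \left(2 i \omega - \left(i \omega + 1\right)^{3} + 2\right)}{\left(i \omega + 1\right)^{4}}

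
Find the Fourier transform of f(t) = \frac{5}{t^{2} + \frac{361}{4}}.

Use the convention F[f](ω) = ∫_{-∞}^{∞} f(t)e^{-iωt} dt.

F(ω) = \frac{10 \pi e^{- \frac{19 \left|{\omega}\right|}{2}}}{19}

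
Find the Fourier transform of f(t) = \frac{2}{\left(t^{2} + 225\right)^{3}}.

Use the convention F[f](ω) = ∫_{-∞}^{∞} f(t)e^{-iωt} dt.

F(ω) = \frac{\pi \left(75 \omega^{2} + 15 \left|{\omega}\right| + 1\right) e^{- 15 \left|{\omega}\right|}}{1012500}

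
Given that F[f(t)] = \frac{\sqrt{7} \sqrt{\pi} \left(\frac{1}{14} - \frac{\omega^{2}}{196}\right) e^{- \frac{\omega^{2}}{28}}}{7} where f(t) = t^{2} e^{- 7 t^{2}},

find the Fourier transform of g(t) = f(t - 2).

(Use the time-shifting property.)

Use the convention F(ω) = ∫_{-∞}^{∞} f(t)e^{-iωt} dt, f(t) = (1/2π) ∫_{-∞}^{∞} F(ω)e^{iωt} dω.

F[g](ω) = \frac{\sqrt{7} \sqrt{\pi} \left(14 - \omega^{2}\right) e^{- \frac{\omega \left(\omega + 56 i\right)}{28}}}{1372}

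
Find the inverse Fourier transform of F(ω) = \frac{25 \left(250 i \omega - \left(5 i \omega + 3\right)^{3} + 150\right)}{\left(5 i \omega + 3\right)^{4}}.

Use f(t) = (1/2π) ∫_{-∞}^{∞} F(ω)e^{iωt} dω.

f(t) = 5 \left(t^{2} - 1\right) e^{- \frac{3 t}{5}} u\left(t\right)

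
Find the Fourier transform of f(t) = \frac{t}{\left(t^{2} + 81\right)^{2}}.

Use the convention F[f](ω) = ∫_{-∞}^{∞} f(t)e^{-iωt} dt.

F(ω) = - \frac{i \pi \omega e^{- 9 \left|{\omega}\right|}}{18}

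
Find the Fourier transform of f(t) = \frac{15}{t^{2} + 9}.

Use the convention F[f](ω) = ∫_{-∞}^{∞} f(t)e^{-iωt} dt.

F(ω) = 5 \pi e^{- 3 \left|{\omega}\right|}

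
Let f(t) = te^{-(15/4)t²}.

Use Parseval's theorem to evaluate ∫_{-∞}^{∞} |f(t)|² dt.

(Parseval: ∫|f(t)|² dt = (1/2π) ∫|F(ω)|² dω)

∫|f(t)|² dt = \frac{\sqrt{30} \sqrt{\pi}}{225}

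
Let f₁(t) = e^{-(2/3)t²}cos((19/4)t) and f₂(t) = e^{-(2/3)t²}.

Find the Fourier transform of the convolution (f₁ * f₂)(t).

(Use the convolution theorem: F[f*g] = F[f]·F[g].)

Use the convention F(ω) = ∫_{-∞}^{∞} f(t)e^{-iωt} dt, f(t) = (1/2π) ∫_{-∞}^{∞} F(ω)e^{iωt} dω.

F[f₁*f₂](ω) = \frac{3 \pi \left(e^{\frac{57 \omega}{8}} + 1\right) e^{- \frac{3 \omega^{2}}{4} - \frac{57 \omega}{16} - \frac{1083}{128}}}{4}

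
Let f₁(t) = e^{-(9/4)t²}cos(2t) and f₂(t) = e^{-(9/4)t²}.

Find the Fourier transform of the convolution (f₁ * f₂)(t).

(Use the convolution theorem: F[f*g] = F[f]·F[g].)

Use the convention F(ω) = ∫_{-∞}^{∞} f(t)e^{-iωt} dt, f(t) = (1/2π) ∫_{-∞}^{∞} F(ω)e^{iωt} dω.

F[f₁*f₂](ω) = \frac{2 \pi \left(e^{\frac{8 \omega}{9}} + 1\right) e^{- \frac{2 \omega^{2}}{9} - \frac{4 \omega}{9} - \frac{4}{9}}}{9}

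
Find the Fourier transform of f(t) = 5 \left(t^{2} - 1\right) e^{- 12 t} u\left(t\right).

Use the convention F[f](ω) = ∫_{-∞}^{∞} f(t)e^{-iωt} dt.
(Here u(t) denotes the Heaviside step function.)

F(ω) = \frac{5 \left(2 i \omega - \left(i \omega + 12\right)^{3} + 24\right)}{\left(i \omega + 12\right)^{4}}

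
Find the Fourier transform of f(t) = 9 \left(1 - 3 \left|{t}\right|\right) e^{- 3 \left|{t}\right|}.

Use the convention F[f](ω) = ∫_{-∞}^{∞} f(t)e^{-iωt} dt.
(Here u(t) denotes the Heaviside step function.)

F(ω) = \frac{108 \omega^{2}}{\left(\omega^{2} + 9\right)^{2}}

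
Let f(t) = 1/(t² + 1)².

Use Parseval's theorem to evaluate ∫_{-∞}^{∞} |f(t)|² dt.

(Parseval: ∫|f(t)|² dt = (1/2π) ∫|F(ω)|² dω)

∫|f(t)|² dt = \frac{5 \pi}{16}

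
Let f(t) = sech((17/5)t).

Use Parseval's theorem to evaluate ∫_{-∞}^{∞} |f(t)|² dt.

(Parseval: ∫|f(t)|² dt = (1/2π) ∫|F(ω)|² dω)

∫|f(t)|² dt = \frac{10}{17}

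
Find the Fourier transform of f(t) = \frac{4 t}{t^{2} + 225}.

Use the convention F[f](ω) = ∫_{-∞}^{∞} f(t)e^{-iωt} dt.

F(ω) = - 4 i \pi e^{- 15 \left|{\omega}\right|} \operatorname{sign}{\left(\omega \right)}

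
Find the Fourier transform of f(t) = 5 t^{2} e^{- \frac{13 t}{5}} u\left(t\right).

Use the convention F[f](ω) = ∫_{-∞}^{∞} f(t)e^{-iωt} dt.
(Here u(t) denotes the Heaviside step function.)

F(ω) = \frac{1250}{\left(5 i \omega + 13\right)^{3}}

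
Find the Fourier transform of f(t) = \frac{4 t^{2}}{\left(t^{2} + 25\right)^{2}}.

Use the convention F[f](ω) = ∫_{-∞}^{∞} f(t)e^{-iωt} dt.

F(ω) = \frac{2 \pi \left(1 - 5 \left|{\omega}\right|\right) e^{- 5 \left|{\omega}\right|}}{5}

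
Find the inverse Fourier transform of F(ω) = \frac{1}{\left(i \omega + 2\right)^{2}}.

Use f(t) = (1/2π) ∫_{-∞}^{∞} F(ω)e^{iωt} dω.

f(t) = t e^{- 2 t} u\left(t\right)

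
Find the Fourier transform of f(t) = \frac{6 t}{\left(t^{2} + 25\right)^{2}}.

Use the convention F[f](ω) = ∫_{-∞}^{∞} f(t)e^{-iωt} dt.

F(ω) = - \frac{3 i \pi \omega e^{- 5 \left|{\omega}\right|}}{5}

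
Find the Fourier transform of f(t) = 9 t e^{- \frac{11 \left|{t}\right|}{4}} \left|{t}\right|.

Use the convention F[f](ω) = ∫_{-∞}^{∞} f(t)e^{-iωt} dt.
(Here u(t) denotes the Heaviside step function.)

F(ω) = \frac{9216 i \omega \left(16 \omega^{2} - 363\right)}{\left(16 \omega^{2} + 121\right)^{3}}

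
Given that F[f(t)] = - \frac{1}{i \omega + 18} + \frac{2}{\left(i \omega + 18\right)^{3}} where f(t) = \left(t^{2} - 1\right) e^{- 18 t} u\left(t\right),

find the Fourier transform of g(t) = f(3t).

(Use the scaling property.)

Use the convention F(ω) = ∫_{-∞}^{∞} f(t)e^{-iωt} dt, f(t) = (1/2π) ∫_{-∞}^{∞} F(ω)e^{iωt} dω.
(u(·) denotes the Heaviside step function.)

F[g](ω) = \frac{18 i \omega - \left(i \omega + 54\right)^{3} + 972}{\left(i \omega + 54\right)^{4}}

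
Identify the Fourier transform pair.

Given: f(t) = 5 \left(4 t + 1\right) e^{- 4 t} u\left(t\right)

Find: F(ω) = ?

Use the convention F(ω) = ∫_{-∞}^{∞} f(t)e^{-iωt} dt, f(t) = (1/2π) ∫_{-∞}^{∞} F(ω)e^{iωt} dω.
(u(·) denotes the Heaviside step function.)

F(ω) = \frac{5 \left(- i \omega - 8\right)}{\omega^{2} - 8 i \omega - 16}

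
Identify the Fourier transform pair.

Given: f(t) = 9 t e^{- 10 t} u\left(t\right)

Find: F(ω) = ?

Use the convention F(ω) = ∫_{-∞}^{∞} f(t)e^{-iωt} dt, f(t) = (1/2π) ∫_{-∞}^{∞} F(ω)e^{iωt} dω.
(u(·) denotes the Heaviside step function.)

F(ω) = \frac{9}{\left(i \omega + 10\right)^{2}}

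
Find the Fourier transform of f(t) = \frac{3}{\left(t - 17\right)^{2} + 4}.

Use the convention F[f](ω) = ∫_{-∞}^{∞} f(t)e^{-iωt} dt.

F(ω) = \frac{3 \pi e^{- 17 i \omega - 2 \left|{\omega}\right|}}{2}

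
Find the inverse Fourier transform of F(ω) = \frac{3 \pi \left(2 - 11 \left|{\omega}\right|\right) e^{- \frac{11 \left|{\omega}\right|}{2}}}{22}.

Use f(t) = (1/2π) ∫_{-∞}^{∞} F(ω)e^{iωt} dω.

f(t) = \frac{3 t^{2}}{\left(t^{2} + \frac{121}{4}\right)^{2}}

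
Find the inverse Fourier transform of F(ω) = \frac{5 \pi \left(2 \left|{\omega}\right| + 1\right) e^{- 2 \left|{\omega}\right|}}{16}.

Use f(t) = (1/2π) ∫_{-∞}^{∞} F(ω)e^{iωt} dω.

f(t) = \frac{5}{\left(t^{2} + 4\right)^{2}}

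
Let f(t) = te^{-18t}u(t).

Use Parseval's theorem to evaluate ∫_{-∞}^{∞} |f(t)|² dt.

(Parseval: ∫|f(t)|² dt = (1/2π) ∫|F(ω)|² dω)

∫|f(t)|² dt = \frac{1}{23328}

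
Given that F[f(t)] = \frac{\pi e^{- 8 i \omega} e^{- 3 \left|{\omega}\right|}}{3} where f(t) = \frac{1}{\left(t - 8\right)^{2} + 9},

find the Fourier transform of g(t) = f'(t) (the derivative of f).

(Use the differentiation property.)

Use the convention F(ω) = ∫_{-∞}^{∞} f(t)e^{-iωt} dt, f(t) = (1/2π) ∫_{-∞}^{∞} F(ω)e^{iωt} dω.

F[g](ω) = \frac{i \pi \omega e^{- 8 i \omega - 3 \left|{\omega}\right|}}{3}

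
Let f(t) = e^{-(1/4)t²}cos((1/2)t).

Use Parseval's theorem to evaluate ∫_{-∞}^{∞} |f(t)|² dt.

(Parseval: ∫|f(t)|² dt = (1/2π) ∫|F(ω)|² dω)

∫|f(t)|² dt = \frac{\sqrt{2} \sqrt{\pi} \left(1 + e^{\frac{1}{2}}\right)}{2 e^{\frac{1}{2}}}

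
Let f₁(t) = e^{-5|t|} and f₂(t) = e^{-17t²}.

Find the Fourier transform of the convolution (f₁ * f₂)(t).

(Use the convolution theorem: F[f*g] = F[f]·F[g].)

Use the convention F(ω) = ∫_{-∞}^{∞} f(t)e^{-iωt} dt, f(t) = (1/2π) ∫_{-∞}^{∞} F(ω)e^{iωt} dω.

F[f₁*f₂](ω) = \frac{10 \sqrt{17} \sqrt{\pi} e^{- \frac{\omega^{2}}{68}}}{17 \left(\omega^{2} + 25\right)}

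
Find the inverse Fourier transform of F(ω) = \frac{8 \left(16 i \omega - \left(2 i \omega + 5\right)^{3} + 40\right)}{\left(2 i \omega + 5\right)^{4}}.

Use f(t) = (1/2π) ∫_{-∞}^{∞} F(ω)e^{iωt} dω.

f(t) = 4 \left(t^{2} - 1\right) e^{- \frac{5 t}{2}} u\left(t\right)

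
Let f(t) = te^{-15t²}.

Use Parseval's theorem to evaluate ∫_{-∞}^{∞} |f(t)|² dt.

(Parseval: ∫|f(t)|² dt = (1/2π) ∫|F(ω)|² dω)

∫|f(t)|² dt = \frac{\sqrt{30} \sqrt{\pi}}{1800}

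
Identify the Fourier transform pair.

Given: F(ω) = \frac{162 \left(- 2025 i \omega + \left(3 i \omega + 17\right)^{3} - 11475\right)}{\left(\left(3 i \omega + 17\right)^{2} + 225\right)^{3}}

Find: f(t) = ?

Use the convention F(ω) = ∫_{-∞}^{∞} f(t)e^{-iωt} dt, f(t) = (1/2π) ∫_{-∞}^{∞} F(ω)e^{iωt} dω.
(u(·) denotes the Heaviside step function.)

f(t) = 3 t^{2} e^{- \frac{17 t}{3}} \cos{\left(5 t \right)} u\left(t\right)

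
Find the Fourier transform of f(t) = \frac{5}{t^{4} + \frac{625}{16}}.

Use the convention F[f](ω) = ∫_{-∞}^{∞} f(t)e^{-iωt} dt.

F(ω) = \frac{8 \pi e^{- \frac{5 \sqrt{2} \left|{\omega}\right|}{4}} \sin{\left(\frac{5 \sqrt{2} \left|{\omega}\right|}{4} + \frac{\pi}{4} \right)}}{25}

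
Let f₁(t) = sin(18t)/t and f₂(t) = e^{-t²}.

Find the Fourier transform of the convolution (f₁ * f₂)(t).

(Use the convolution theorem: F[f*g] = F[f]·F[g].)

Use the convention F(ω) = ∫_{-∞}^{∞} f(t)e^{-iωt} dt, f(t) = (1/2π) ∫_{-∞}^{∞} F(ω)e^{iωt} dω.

F[f₁*f₂](ω) = \begin{cases} \pi^{\frac{3}{2}} e^{- \frac{\omega^{2}}{4}} & \text{for}\: \omega > -18 \wedge \omega < 18 \\0 & \text{otherwise} \end{cases}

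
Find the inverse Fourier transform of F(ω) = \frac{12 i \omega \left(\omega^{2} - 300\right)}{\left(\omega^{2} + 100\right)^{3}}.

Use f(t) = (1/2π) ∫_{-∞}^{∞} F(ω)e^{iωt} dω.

f(t) = 3 t e^{- 10 \left|{t}\right|} \left|{t}\right|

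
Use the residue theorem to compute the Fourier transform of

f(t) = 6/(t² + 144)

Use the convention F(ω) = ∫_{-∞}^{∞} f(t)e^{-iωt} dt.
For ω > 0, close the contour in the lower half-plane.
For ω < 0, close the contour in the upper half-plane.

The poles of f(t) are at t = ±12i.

Let g(z) = f(z)e^{-iωz}; for large |z| the factor e^{-iωz} decays in the lower half-plane when ω > 0 and in the upper half-plane when ω < 0.

Case ω > 0 (lower half-plane, clockwise contour ⇒ F(ω) = -2πi·ΣRes):
  Res_{z = - 12 i} g(z) = \frac{i e^{- 12 \omega}}{4}
  F(ω) = -2πi·ΣRes = \frac{\pi e^{- 12 \omega}}{2}

Case ω < 0 (upper half-plane, counterclockwise contour ⇒ F(ω) = +2πi·ΣRes):
  Res_{z = 12 i} g(z) = - \frac{i e^{12 \omega}}{4}
  F(ω) = 2πi·ΣRes = \frac{\pi e^{12 \omega}}{2}

Both cases combine into a single formula in |ω|:

F(ω) = \frac{\pi e^{- 12 \left|{\omega}\right|}}{2}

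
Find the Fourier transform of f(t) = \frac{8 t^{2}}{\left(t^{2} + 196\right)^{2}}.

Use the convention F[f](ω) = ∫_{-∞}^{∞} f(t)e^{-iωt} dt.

F(ω) = \frac{2 \pi \left(1 - 14 \left|{\omega}\right|\right) e^{- 14 \left|{\omega}\right|}}{7}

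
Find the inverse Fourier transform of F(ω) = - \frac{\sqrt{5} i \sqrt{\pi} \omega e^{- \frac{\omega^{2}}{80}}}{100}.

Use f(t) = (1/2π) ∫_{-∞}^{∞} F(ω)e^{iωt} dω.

f(t) = 4 t e^{- 20 t^{2}}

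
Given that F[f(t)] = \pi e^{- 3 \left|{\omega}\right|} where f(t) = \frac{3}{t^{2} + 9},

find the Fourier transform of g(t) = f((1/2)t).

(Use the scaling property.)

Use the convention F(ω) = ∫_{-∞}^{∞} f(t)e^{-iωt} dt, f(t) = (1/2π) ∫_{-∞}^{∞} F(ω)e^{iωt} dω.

F[g](ω) = 2 \pi e^{- 6 \left|{\omega}\right|}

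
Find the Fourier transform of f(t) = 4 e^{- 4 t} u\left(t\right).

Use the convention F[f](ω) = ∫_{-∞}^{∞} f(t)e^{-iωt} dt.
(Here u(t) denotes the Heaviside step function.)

F(ω) = \frac{4}{i \omega + 4}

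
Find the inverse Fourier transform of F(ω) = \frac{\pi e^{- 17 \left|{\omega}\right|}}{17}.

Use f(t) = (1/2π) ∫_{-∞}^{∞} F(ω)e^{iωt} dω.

f(t) = \frac{1}{t^{2} + 289}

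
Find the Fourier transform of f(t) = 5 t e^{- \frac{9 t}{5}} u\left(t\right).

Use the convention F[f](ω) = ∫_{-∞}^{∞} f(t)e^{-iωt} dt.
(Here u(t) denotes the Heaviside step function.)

F(ω) = \frac{125}{\left(5 i \omega + 9\right)^{2}}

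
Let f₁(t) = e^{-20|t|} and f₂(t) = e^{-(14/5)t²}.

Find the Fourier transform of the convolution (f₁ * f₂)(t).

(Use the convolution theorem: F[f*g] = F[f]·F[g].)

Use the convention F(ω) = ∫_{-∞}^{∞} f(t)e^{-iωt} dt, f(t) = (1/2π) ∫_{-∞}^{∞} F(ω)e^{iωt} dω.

F[f₁*f₂](ω) = \frac{20 \sqrt{70} \sqrt{\pi} e^{- \frac{5 \omega^{2}}{56}}}{7 \left(\omega^{2} + 400\right)}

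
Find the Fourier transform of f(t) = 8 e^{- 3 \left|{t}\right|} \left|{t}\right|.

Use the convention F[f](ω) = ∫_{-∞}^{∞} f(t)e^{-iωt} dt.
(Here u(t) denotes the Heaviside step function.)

F(ω) = \frac{16 \left(9 - \omega^{2}\right)}{\left(\omega^{2} + 9\right)^{2}}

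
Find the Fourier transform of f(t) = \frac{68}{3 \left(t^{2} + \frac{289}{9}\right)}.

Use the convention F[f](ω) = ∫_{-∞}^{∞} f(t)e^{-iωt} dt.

F(ω) = 4 \pi e^{- \frac{17 \left|{\omega}\right|}{3}}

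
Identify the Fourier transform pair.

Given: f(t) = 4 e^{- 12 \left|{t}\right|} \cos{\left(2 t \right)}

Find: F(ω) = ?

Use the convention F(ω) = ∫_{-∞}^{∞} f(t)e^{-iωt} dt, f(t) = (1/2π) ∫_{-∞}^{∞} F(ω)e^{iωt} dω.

F(ω) = \frac{96 \left(\omega^{2} + 148\right)}{\omega^{4} + 280 \omega^{2} + 21904}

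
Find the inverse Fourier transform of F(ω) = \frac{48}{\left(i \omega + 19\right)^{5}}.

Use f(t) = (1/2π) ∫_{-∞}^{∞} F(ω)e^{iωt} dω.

f(t) = 2 t^{4} e^{- 19 t} u\left(t\right)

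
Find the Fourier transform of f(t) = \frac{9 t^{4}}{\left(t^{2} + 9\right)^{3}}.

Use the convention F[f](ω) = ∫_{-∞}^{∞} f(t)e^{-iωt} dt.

F(ω) = \frac{9 \pi \left(3 \omega^{2} - 5 \left|{\omega}\right| + 1\right) e^{- 3 \left|{\omega}\right|}}{8}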